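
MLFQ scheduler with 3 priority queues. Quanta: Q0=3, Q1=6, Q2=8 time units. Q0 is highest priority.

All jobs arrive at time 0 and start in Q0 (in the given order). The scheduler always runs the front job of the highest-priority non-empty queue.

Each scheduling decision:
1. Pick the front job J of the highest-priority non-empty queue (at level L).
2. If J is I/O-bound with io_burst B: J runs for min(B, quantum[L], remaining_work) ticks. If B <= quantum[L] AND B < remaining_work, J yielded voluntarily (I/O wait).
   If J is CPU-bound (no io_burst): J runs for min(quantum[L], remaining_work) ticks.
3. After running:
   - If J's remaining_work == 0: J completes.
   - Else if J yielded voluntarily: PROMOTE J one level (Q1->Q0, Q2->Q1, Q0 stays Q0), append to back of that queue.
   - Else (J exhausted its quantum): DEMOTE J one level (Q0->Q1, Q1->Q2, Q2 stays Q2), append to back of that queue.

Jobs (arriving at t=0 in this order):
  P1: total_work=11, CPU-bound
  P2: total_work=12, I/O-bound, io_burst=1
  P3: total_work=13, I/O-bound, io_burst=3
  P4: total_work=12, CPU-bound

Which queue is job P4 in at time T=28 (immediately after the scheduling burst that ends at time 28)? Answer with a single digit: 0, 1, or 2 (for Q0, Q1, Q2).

t=0-3: P1@Q0 runs 3, rem=8, quantum used, demote→Q1. Q0=[P2,P3,P4] Q1=[P1] Q2=[]
t=3-4: P2@Q0 runs 1, rem=11, I/O yield, promote→Q0. Q0=[P3,P4,P2] Q1=[P1] Q2=[]
t=4-7: P3@Q0 runs 3, rem=10, I/O yield, promote→Q0. Q0=[P4,P2,P3] Q1=[P1] Q2=[]
t=7-10: P4@Q0 runs 3, rem=9, quantum used, demote→Q1. Q0=[P2,P3] Q1=[P1,P4] Q2=[]
t=10-11: P2@Q0 runs 1, rem=10, I/O yield, promote→Q0. Q0=[P3,P2] Q1=[P1,P4] Q2=[]
t=11-14: P3@Q0 runs 3, rem=7, I/O yield, promote→Q0. Q0=[P2,P3] Q1=[P1,P4] Q2=[]
t=14-15: P2@Q0 runs 1, rem=9, I/O yield, promote→Q0. Q0=[P3,P2] Q1=[P1,P4] Q2=[]
t=15-18: P3@Q0 runs 3, rem=4, I/O yield, promote→Q0. Q0=[P2,P3] Q1=[P1,P4] Q2=[]
t=18-19: P2@Q0 runs 1, rem=8, I/O yield, promote→Q0. Q0=[P3,P2] Q1=[P1,P4] Q2=[]
t=19-22: P3@Q0 runs 3, rem=1, I/O yield, promote→Q0. Q0=[P2,P3] Q1=[P1,P4] Q2=[]
t=22-23: P2@Q0 runs 1, rem=7, I/O yield, promote→Q0. Q0=[P3,P2] Q1=[P1,P4] Q2=[]
t=23-24: P3@Q0 runs 1, rem=0, completes. Q0=[P2] Q1=[P1,P4] Q2=[]
t=24-25: P2@Q0 runs 1, rem=6, I/O yield, promote→Q0. Q0=[P2] Q1=[P1,P4] Q2=[]
t=25-26: P2@Q0 runs 1, rem=5, I/O yield, promote→Q0. Q0=[P2] Q1=[P1,P4] Q2=[]
t=26-27: P2@Q0 runs 1, rem=4, I/O yield, promote→Q0. Q0=[P2] Q1=[P1,P4] Q2=[]
t=27-28: P2@Q0 runs 1, rem=3, I/O yield, promote→Q0. Q0=[P2] Q1=[P1,P4] Q2=[]
t=28-29: P2@Q0 runs 1, rem=2, I/O yield, promote→Q0. Q0=[P2] Q1=[P1,P4] Q2=[]
t=29-30: P2@Q0 runs 1, rem=1, I/O yield, promote→Q0. Q0=[P2] Q1=[P1,P4] Q2=[]
t=30-31: P2@Q0 runs 1, rem=0, completes. Q0=[] Q1=[P1,P4] Q2=[]
t=31-37: P1@Q1 runs 6, rem=2, quantum used, demote→Q2. Q0=[] Q1=[P4] Q2=[P1]
t=37-43: P4@Q1 runs 6, rem=3, quantum used, demote→Q2. Q0=[] Q1=[] Q2=[P1,P4]
t=43-45: P1@Q2 runs 2, rem=0, completes. Q0=[] Q1=[] Q2=[P4]
t=45-48: P4@Q2 runs 3, rem=0, completes. Q0=[] Q1=[] Q2=[]

Answer: 1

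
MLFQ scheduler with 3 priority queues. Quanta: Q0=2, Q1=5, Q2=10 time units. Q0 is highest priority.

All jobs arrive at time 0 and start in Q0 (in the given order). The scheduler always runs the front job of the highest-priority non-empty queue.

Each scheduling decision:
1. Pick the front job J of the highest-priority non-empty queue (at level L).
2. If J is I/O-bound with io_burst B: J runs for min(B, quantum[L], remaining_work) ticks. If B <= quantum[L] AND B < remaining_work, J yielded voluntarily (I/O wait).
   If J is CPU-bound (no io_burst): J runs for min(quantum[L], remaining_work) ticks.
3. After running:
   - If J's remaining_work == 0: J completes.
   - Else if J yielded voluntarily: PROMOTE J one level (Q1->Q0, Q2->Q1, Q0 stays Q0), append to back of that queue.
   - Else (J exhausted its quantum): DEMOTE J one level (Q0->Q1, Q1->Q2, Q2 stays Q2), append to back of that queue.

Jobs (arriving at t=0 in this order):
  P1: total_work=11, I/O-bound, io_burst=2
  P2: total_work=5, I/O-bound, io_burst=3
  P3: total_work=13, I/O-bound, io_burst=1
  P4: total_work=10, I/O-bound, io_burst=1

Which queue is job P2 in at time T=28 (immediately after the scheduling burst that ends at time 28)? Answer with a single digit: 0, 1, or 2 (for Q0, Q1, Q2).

Answer: 1

Derivation:
t=0-2: P1@Q0 runs 2, rem=9, I/O yield, promote→Q0. Q0=[P2,P3,P4,P1] Q1=[] Q2=[]
t=2-4: P2@Q0 runs 2, rem=3, quantum used, demote→Q1. Q0=[P3,P4,P1] Q1=[P2] Q2=[]
t=4-5: P3@Q0 runs 1, rem=12, I/O yield, promote→Q0. Q0=[P4,P1,P3] Q1=[P2] Q2=[]
t=5-6: P4@Q0 runs 1, rem=9, I/O yield, promote→Q0. Q0=[P1,P3,P4] Q1=[P2] Q2=[]
t=6-8: P1@Q0 runs 2, rem=7, I/O yield, promote→Q0. Q0=[P3,P4,P1] Q1=[P2] Q2=[]
t=8-9: P3@Q0 runs 1, rem=11, I/O yield, promote→Q0. Q0=[P4,P1,P3] Q1=[P2] Q2=[]
t=9-10: P4@Q0 runs 1, rem=8, I/O yield, promote→Q0. Q0=[P1,P3,P4] Q1=[P2] Q2=[]
t=10-12: P1@Q0 runs 2, rem=5, I/O yield, promote→Q0. Q0=[P3,P4,P1] Q1=[P2] Q2=[]
t=12-13: P3@Q0 runs 1, rem=10, I/O yield, promote→Q0. Q0=[P4,P1,P3] Q1=[P2] Q2=[]
t=13-14: P4@Q0 runs 1, rem=7, I/O yield, promote→Q0. Q0=[P1,P3,P4] Q1=[P2] Q2=[]
t=14-16: P1@Q0 runs 2, rem=3, I/O yield, promote→Q0. Q0=[P3,P4,P1] Q1=[P2] Q2=[]
t=16-17: P3@Q0 runs 1, rem=9, I/O yield, promote→Q0. Q0=[P4,P1,P3] Q1=[P2] Q2=[]
t=17-18: P4@Q0 runs 1, rem=6, I/O yield, promote→Q0. Q0=[P1,P3,P4] Q1=[P2] Q2=[]
t=18-20: P1@Q0 runs 2, rem=1, I/O yield, promote→Q0. Q0=[P3,P4,P1] Q1=[P2] Q2=[]
t=20-21: P3@Q0 runs 1, rem=8, I/O yield, promote→Q0. Q0=[P4,P1,P3] Q1=[P2] Q2=[]
t=21-22: P4@Q0 runs 1, rem=5, I/O yield, promote→Q0. Q0=[P1,P3,P4] Q1=[P2] Q2=[]
t=22-23: P1@Q0 runs 1, rem=0, completes. Q0=[P3,P4] Q1=[P2] Q2=[]
t=23-24: P3@Q0 runs 1, rem=7, I/O yield, promote→Q0. Q0=[P4,P3] Q1=[P2] Q2=[]
t=24-25: P4@Q0 runs 1, rem=4, I/O yield, promote→Q0. Q0=[P3,P4] Q1=[P2] Q2=[]
t=25-26: P3@Q0 runs 1, rem=6, I/O yield, promote→Q0. Q0=[P4,P3] Q1=[P2] Q2=[]
t=26-27: P4@Q0 runs 1, rem=3, I/O yield, promote→Q0. Q0=[P3,P4] Q1=[P2] Q2=[]
t=27-28: P3@Q0 runs 1, rem=5, I/O yield, promote→Q0. Q0=[P4,P3] Q1=[P2] Q2=[]
t=28-29: P4@Q0 runs 1, rem=2, I/O yield, promote→Q0. Q0=[P3,P4] Q1=[P2] Q2=[]
t=29-30: P3@Q0 runs 1, rem=4, I/O yield, promote→Q0. Q0=[P4,P3] Q1=[P2] Q2=[]
t=30-31: P4@Q0 runs 1, rem=1, I/O yield, promote→Q0. Q0=[P3,P4] Q1=[P2] Q2=[]
t=31-32: P3@Q0 runs 1, rem=3, I/O yield, promote→Q0. Q0=[P4,P3] Q1=[P2] Q2=[]
t=32-33: P4@Q0 runs 1, rem=0, completes. Q0=[P3] Q1=[P2] Q2=[]
t=33-34: P3@Q0 runs 1, rem=2, I/O yield, promote→Q0. Q0=[P3] Q1=[P2] Q2=[]
t=34-35: P3@Q0 runs 1, rem=1, I/O yield, promote→Q0. Q0=[P3] Q1=[P2] Q2=[]
t=35-36: P3@Q0 runs 1, rem=0, completes. Q0=[] Q1=[P2] Q2=[]
t=36-39: P2@Q1 runs 3, rem=0, completes. Q0=[] Q1=[] Q2=[]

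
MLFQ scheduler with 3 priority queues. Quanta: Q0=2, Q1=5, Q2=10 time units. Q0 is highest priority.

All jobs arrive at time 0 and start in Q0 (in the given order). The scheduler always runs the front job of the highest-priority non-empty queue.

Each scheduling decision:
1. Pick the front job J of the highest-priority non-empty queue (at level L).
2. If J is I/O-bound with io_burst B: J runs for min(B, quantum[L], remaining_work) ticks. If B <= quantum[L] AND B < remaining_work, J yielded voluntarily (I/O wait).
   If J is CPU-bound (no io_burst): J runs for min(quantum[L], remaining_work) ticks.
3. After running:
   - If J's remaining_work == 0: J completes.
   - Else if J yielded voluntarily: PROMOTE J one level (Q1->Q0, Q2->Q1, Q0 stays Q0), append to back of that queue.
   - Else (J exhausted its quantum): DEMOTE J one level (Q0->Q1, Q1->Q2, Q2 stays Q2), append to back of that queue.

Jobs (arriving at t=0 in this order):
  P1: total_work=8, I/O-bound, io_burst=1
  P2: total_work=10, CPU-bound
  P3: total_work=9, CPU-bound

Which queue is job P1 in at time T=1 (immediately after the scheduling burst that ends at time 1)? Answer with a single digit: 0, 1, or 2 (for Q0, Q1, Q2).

t=0-1: P1@Q0 runs 1, rem=7, I/O yield, promote→Q0. Q0=[P2,P3,P1] Q1=[] Q2=[]
t=1-3: P2@Q0 runs 2, rem=8, quantum used, demote→Q1. Q0=[P3,P1] Q1=[P2] Q2=[]
t=3-5: P3@Q0 runs 2, rem=7, quantum used, demote→Q1. Q0=[P1] Q1=[P2,P3] Q2=[]
t=5-6: P1@Q0 runs 1, rem=6, I/O yield, promote→Q0. Q0=[P1] Q1=[P2,P3] Q2=[]
t=6-7: P1@Q0 runs 1, rem=5, I/O yield, promote→Q0. Q0=[P1] Q1=[P2,P3] Q2=[]
t=7-8: P1@Q0 runs 1, rem=4, I/O yield, promote→Q0. Q0=[P1] Q1=[P2,P3] Q2=[]
t=8-9: P1@Q0 runs 1, rem=3, I/O yield, promote→Q0. Q0=[P1] Q1=[P2,P3] Q2=[]
t=9-10: P1@Q0 runs 1, rem=2, I/O yield, promote→Q0. Q0=[P1] Q1=[P2,P3] Q2=[]
t=10-11: P1@Q0 runs 1, rem=1, I/O yield, promote→Q0. Q0=[P1] Q1=[P2,P3] Q2=[]
t=11-12: P1@Q0 runs 1, rem=0, completes. Q0=[] Q1=[P2,P3] Q2=[]
t=12-17: P2@Q1 runs 5, rem=3, quantum used, demote→Q2. Q0=[] Q1=[P3] Q2=[P2]
t=17-22: P3@Q1 runs 5, rem=2, quantum used, demote→Q2. Q0=[] Q1=[] Q2=[P2,P3]
t=22-25: P2@Q2 runs 3, rem=0, completes. Q0=[] Q1=[] Q2=[P3]
t=25-27: P3@Q2 runs 2, rem=0, completes. Q0=[] Q1=[] Q2=[]

Answer: 0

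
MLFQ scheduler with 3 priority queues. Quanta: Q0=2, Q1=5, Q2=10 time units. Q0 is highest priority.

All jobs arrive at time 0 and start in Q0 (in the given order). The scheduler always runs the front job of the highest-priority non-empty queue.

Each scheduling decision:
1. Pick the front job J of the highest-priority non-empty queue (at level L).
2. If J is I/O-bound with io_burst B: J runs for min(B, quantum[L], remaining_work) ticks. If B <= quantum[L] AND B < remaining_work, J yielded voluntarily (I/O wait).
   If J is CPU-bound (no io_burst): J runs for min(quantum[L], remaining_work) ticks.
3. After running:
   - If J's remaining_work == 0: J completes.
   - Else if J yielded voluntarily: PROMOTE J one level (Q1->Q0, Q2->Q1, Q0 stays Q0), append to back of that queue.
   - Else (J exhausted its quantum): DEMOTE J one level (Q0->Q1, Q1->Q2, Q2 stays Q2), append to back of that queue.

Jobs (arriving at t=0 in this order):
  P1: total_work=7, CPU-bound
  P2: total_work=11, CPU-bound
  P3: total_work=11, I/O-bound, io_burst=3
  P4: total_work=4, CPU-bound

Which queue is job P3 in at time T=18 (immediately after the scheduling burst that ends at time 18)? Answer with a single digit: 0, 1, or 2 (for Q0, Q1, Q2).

Answer: 1

Derivation:
t=0-2: P1@Q0 runs 2, rem=5, quantum used, demote→Q1. Q0=[P2,P3,P4] Q1=[P1] Q2=[]
t=2-4: P2@Q0 runs 2, rem=9, quantum used, demote→Q1. Q0=[P3,P4] Q1=[P1,P2] Q2=[]
t=4-6: P3@Q0 runs 2, rem=9, quantum used, demote→Q1. Q0=[P4] Q1=[P1,P2,P3] Q2=[]
t=6-8: P4@Q0 runs 2, rem=2, quantum used, demote→Q1. Q0=[] Q1=[P1,P2,P3,P4] Q2=[]
t=8-13: P1@Q1 runs 5, rem=0, completes. Q0=[] Q1=[P2,P3,P4] Q2=[]
t=13-18: P2@Q1 runs 5, rem=4, quantum used, demote→Q2. Q0=[] Q1=[P3,P4] Q2=[P2]
t=18-21: P3@Q1 runs 3, rem=6, I/O yield, promote→Q0. Q0=[P3] Q1=[P4] Q2=[P2]
t=21-23: P3@Q0 runs 2, rem=4, quantum used, demote→Q1. Q0=[] Q1=[P4,P3] Q2=[P2]
t=23-25: P4@Q1 runs 2, rem=0, completes. Q0=[] Q1=[P3] Q2=[P2]
t=25-28: P3@Q1 runs 3, rem=1, I/O yield, promote→Q0. Q0=[P3] Q1=[] Q2=[P2]
t=28-29: P3@Q0 runs 1, rem=0, completes. Q0=[] Q1=[] Q2=[P2]
t=29-33: P2@Q2 runs 4, rem=0, completes. Q0=[] Q1=[] Q2=[]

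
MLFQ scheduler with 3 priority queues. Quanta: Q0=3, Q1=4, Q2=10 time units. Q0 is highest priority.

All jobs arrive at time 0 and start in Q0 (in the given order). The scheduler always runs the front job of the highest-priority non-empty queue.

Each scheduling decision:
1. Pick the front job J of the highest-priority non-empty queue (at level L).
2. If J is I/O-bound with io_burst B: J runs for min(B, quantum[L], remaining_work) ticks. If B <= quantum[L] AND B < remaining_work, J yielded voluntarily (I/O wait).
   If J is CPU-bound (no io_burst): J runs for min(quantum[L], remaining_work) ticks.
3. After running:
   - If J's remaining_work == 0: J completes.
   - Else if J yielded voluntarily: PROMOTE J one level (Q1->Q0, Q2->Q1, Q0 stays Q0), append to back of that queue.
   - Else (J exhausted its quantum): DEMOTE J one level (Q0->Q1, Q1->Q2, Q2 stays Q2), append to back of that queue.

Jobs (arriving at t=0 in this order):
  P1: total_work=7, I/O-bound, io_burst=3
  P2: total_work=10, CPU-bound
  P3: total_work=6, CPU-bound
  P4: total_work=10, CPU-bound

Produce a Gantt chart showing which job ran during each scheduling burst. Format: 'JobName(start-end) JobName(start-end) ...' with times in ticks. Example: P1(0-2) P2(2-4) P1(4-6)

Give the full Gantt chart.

Answer: P1(0-3) P2(3-6) P3(6-9) P4(9-12) P1(12-15) P1(15-16) P2(16-20) P3(20-23) P4(23-27) P2(27-30) P4(30-33)

Derivation:
t=0-3: P1@Q0 runs 3, rem=4, I/O yield, promote→Q0. Q0=[P2,P3,P4,P1] Q1=[] Q2=[]
t=3-6: P2@Q0 runs 3, rem=7, quantum used, demote→Q1. Q0=[P3,P4,P1] Q1=[P2] Q2=[]
t=6-9: P3@Q0 runs 3, rem=3, quantum used, demote→Q1. Q0=[P4,P1] Q1=[P2,P3] Q2=[]
t=9-12: P4@Q0 runs 3, rem=7, quantum used, demote→Q1. Q0=[P1] Q1=[P2,P3,P4] Q2=[]
t=12-15: P1@Q0 runs 3, rem=1, I/O yield, promote→Q0. Q0=[P1] Q1=[P2,P3,P4] Q2=[]
t=15-16: P1@Q0 runs 1, rem=0, completes. Q0=[] Q1=[P2,P3,P4] Q2=[]
t=16-20: P2@Q1 runs 4, rem=3, quantum used, demote→Q2. Q0=[] Q1=[P3,P4] Q2=[P2]
t=20-23: P3@Q1 runs 3, rem=0, completes. Q0=[] Q1=[P4] Q2=[P2]
t=23-27: P4@Q1 runs 4, rem=3, quantum used, demote→Q2. Q0=[] Q1=[] Q2=[P2,P4]
t=27-30: P2@Q2 runs 3, rem=0, completes. Q0=[] Q1=[] Q2=[P4]
t=30-33: P4@Q2 runs 3, rem=0, completes. Q0=[] Q1=[] Q2=[]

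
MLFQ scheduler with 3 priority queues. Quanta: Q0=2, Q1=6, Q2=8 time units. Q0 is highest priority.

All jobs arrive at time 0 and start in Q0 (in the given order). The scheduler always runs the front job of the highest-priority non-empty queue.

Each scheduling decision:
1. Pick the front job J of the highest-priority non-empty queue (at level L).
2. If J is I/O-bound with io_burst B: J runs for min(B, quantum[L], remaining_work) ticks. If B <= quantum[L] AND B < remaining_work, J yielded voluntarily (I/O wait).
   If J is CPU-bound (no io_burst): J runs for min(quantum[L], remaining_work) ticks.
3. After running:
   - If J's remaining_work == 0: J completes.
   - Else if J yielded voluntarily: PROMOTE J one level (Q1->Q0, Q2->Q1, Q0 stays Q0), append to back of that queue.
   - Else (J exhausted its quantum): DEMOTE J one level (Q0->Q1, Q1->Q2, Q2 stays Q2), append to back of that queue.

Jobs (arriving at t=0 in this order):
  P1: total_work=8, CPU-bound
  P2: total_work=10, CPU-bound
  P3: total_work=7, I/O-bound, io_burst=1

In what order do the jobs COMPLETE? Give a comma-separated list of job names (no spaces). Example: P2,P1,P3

t=0-2: P1@Q0 runs 2, rem=6, quantum used, demote→Q1. Q0=[P2,P3] Q1=[P1] Q2=[]
t=2-4: P2@Q0 runs 2, rem=8, quantum used, demote→Q1. Q0=[P3] Q1=[P1,P2] Q2=[]
t=4-5: P3@Q0 runs 1, rem=6, I/O yield, promote→Q0. Q0=[P3] Q1=[P1,P2] Q2=[]
t=5-6: P3@Q0 runs 1, rem=5, I/O yield, promote→Q0. Q0=[P3] Q1=[P1,P2] Q2=[]
t=6-7: P3@Q0 runs 1, rem=4, I/O yield, promote→Q0. Q0=[P3] Q1=[P1,P2] Q2=[]
t=7-8: P3@Q0 runs 1, rem=3, I/O yield, promote→Q0. Q0=[P3] Q1=[P1,P2] Q2=[]
t=8-9: P3@Q0 runs 1, rem=2, I/O yield, promote→Q0. Q0=[P3] Q1=[P1,P2] Q2=[]
t=9-10: P3@Q0 runs 1, rem=1, I/O yield, promote→Q0. Q0=[P3] Q1=[P1,P2] Q2=[]
t=10-11: P3@Q0 runs 1, rem=0, completes. Q0=[] Q1=[P1,P2] Q2=[]
t=11-17: P1@Q1 runs 6, rem=0, completes. Q0=[] Q1=[P2] Q2=[]
t=17-23: P2@Q1 runs 6, rem=2, quantum used, demote→Q2. Q0=[] Q1=[] Q2=[P2]
t=23-25: P2@Q2 runs 2, rem=0, completes. Q0=[] Q1=[] Q2=[]

Answer: P3,P1,P2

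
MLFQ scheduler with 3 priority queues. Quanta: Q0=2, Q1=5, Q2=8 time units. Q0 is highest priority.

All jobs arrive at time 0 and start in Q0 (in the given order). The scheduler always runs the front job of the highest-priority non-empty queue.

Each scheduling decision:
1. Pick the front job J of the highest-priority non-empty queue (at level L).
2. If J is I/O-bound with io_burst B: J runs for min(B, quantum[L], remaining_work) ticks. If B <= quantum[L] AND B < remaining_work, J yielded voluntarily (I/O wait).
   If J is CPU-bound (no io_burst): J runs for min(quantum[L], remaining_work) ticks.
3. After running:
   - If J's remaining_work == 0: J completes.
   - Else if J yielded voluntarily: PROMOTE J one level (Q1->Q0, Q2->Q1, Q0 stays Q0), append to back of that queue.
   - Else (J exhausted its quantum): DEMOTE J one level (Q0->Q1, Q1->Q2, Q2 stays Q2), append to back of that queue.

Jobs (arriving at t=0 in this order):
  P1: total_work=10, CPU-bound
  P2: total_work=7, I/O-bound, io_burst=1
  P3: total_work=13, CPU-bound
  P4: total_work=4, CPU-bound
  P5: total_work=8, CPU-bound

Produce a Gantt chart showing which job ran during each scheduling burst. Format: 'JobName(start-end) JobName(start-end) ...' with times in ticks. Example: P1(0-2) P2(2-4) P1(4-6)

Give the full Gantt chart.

t=0-2: P1@Q0 runs 2, rem=8, quantum used, demote→Q1. Q0=[P2,P3,P4,P5] Q1=[P1] Q2=[]
t=2-3: P2@Q0 runs 1, rem=6, I/O yield, promote→Q0. Q0=[P3,P4,P5,P2] Q1=[P1] Q2=[]
t=3-5: P3@Q0 runs 2, rem=11, quantum used, demote→Q1. Q0=[P4,P5,P2] Q1=[P1,P3] Q2=[]
t=5-7: P4@Q0 runs 2, rem=2, quantum used, demote→Q1. Q0=[P5,P2] Q1=[P1,P3,P4] Q2=[]
t=7-9: P5@Q0 runs 2, rem=6, quantum used, demote→Q1. Q0=[P2] Q1=[P1,P3,P4,P5] Q2=[]
t=9-10: P2@Q0 runs 1, rem=5, I/O yield, promote→Q0. Q0=[P2] Q1=[P1,P3,P4,P5] Q2=[]
t=10-11: P2@Q0 runs 1, rem=4, I/O yield, promote→Q0. Q0=[P2] Q1=[P1,P3,P4,P5] Q2=[]
t=11-12: P2@Q0 runs 1, rem=3, I/O yield, promote→Q0. Q0=[P2] Q1=[P1,P3,P4,P5] Q2=[]
t=12-13: P2@Q0 runs 1, rem=2, I/O yield, promote→Q0. Q0=[P2] Q1=[P1,P3,P4,P5] Q2=[]
t=13-14: P2@Q0 runs 1, rem=1, I/O yield, promote→Q0. Q0=[P2] Q1=[P1,P3,P4,P5] Q2=[]
t=14-15: P2@Q0 runs 1, rem=0, completes. Q0=[] Q1=[P1,P3,P4,P5] Q2=[]
t=15-20: P1@Q1 runs 5, rem=3, quantum used, demote→Q2. Q0=[] Q1=[P3,P4,P5] Q2=[P1]
t=20-25: P3@Q1 runs 5, rem=6, quantum used, demote→Q2. Q0=[] Q1=[P4,P5] Q2=[P1,P3]
t=25-27: P4@Q1 runs 2, rem=0, completes. Q0=[] Q1=[P5] Q2=[P1,P3]
t=27-32: P5@Q1 runs 5, rem=1, quantum used, demote→Q2. Q0=[] Q1=[] Q2=[P1,P3,P5]
t=32-35: P1@Q2 runs 3, rem=0, completes. Q0=[] Q1=[] Q2=[P3,P5]
t=35-41: P3@Q2 runs 6, rem=0, completes. Q0=[] Q1=[] Q2=[P5]
t=41-42: P5@Q2 runs 1, rem=0, completes. Q0=[] Q1=[] Q2=[]

Answer: P1(0-2) P2(2-3) P3(3-5) P4(5-7) P5(7-9) P2(9-10) P2(10-11) P2(11-12) P2(12-13) P2(13-14) P2(14-15) P1(15-20) P3(20-25) P4(25-27) P5(27-32) P1(32-35) P3(35-41) P5(41-42)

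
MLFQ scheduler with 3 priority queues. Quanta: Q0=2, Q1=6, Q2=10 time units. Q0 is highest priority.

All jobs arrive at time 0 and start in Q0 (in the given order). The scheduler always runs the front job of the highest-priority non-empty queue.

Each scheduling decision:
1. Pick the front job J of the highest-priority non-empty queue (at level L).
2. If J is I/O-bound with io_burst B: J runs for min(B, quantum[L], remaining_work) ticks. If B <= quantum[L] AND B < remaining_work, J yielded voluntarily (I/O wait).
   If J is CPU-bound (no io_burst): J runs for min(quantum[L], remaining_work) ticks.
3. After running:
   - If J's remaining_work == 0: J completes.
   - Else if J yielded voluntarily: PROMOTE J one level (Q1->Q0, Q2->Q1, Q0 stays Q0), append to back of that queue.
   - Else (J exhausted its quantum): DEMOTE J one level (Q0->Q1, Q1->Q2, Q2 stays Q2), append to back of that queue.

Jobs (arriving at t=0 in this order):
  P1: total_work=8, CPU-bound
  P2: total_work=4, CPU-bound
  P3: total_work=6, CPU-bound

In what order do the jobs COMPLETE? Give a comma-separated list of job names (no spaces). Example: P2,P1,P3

Answer: P1,P2,P3

Derivation:
t=0-2: P1@Q0 runs 2, rem=6, quantum used, demote→Q1. Q0=[P2,P3] Q1=[P1] Q2=[]
t=2-4: P2@Q0 runs 2, rem=2, quantum used, demote→Q1. Q0=[P3] Q1=[P1,P2] Q2=[]
t=4-6: P3@Q0 runs 2, rem=4, quantum used, demote→Q1. Q0=[] Q1=[P1,P2,P3] Q2=[]
t=6-12: P1@Q1 runs 6, rem=0, completes. Q0=[] Q1=[P2,P3] Q2=[]
t=12-14: P2@Q1 runs 2, rem=0, completes. Q0=[] Q1=[P3] Q2=[]
t=14-18: P3@Q1 runs 4, rem=0, completes. Q0=[] Q1=[] Q2=[]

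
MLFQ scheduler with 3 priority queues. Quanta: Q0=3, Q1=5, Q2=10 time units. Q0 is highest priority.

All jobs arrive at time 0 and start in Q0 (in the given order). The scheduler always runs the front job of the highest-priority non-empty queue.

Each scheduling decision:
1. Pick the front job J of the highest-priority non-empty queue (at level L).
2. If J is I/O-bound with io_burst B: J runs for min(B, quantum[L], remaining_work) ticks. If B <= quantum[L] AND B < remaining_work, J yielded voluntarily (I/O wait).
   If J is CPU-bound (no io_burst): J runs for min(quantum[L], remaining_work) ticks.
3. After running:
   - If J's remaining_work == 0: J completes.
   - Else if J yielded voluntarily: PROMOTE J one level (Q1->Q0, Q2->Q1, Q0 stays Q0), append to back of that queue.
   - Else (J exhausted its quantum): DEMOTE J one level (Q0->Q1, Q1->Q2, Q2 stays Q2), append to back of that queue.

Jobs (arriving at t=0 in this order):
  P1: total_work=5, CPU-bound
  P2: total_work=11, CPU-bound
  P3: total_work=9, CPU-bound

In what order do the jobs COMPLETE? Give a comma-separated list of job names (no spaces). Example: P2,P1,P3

Answer: P1,P2,P3

Derivation:
t=0-3: P1@Q0 runs 3, rem=2, quantum used, demote→Q1. Q0=[P2,P3] Q1=[P1] Q2=[]
t=3-6: P2@Q0 runs 3, rem=8, quantum used, demote→Q1. Q0=[P3] Q1=[P1,P2] Q2=[]
t=6-9: P3@Q0 runs 3, rem=6, quantum used, demote→Q1. Q0=[] Q1=[P1,P2,P3] Q2=[]
t=9-11: P1@Q1 runs 2, rem=0, completes. Q0=[] Q1=[P2,P3] Q2=[]
t=11-16: P2@Q1 runs 5, rem=3, quantum used, demote→Q2. Q0=[] Q1=[P3] Q2=[P2]
t=16-21: P3@Q1 runs 5, rem=1, quantum used, demote→Q2. Q0=[] Q1=[] Q2=[P2,P3]
t=21-24: P2@Q2 runs 3, rem=0, completes. Q0=[] Q1=[] Q2=[P3]
t=24-25: P3@Q2 runs 1, rem=0, completes. Q0=[] Q1=[] Q2=[]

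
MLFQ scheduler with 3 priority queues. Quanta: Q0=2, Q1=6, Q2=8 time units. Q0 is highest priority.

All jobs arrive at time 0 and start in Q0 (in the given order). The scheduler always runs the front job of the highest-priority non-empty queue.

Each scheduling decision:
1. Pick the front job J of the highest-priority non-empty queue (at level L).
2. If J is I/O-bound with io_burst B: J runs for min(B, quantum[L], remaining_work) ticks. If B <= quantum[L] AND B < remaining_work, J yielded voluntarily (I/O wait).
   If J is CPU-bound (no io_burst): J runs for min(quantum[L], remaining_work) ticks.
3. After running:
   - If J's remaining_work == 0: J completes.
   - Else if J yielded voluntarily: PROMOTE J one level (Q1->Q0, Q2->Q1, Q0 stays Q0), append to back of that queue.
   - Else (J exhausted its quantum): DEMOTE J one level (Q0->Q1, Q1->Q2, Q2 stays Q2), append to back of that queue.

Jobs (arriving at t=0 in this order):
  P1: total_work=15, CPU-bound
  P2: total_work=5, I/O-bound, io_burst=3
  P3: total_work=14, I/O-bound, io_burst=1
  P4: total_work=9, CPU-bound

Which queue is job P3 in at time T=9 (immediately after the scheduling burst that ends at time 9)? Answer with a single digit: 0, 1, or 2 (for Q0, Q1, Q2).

t=0-2: P1@Q0 runs 2, rem=13, quantum used, demote→Q1. Q0=[P2,P3,P4] Q1=[P1] Q2=[]
t=2-4: P2@Q0 runs 2, rem=3, quantum used, demote→Q1. Q0=[P3,P4] Q1=[P1,P2] Q2=[]
t=4-5: P3@Q0 runs 1, rem=13, I/O yield, promote→Q0. Q0=[P4,P3] Q1=[P1,P2] Q2=[]
t=5-7: P4@Q0 runs 2, rem=7, quantum used, demote→Q1. Q0=[P3] Q1=[P1,P2,P4] Q2=[]
t=7-8: P3@Q0 runs 1, rem=12, I/O yield, promote→Q0. Q0=[P3] Q1=[P1,P2,P4] Q2=[]
t=8-9: P3@Q0 runs 1, rem=11, I/O yield, promote→Q0. Q0=[P3] Q1=[P1,P2,P4] Q2=[]
t=9-10: P3@Q0 runs 1, rem=10, I/O yield, promote→Q0. Q0=[P3] Q1=[P1,P2,P4] Q2=[]
t=10-11: P3@Q0 runs 1, rem=9, I/O yield, promote→Q0. Q0=[P3] Q1=[P1,P2,P4] Q2=[]
t=11-12: P3@Q0 runs 1, rem=8, I/O yield, promote→Q0. Q0=[P3] Q1=[P1,P2,P4] Q2=[]
t=12-13: P3@Q0 runs 1, rem=7, I/O yield, promote→Q0. Q0=[P3] Q1=[P1,P2,P4] Q2=[]
t=13-14: P3@Q0 runs 1, rem=6, I/O yield, promote→Q0. Q0=[P3] Q1=[P1,P2,P4] Q2=[]
t=14-15: P3@Q0 runs 1, rem=5, I/O yield, promote→Q0. Q0=[P3] Q1=[P1,P2,P4] Q2=[]
t=15-16: P3@Q0 runs 1, rem=4, I/O yield, promote→Q0. Q0=[P3] Q1=[P1,P2,P4] Q2=[]
t=16-17: P3@Q0 runs 1, rem=3, I/O yield, promote→Q0. Q0=[P3] Q1=[P1,P2,P4] Q2=[]
t=17-18: P3@Q0 runs 1, rem=2, I/O yield, promote→Q0. Q0=[P3] Q1=[P1,P2,P4] Q2=[]
t=18-19: P3@Q0 runs 1, rem=1, I/O yield, promote→Q0. Q0=[P3] Q1=[P1,P2,P4] Q2=[]
t=19-20: P3@Q0 runs 1, rem=0, completes. Q0=[] Q1=[P1,P2,P4] Q2=[]
t=20-26: P1@Q1 runs 6, rem=7, quantum used, demote→Q2. Q0=[] Q1=[P2,P4] Q2=[P1]
t=26-29: P2@Q1 runs 3, rem=0, completes. Q0=[] Q1=[P4] Q2=[P1]
t=29-35: P4@Q1 runs 6, rem=1, quantum used, demote→Q2. Q0=[] Q1=[] Q2=[P1,P4]
t=35-42: P1@Q2 runs 7, rem=0, completes. Q0=[] Q1=[] Q2=[P4]
t=42-43: P4@Q2 runs 1, rem=0, completes. Q0=[] Q1=[] Q2=[]

Answer: 0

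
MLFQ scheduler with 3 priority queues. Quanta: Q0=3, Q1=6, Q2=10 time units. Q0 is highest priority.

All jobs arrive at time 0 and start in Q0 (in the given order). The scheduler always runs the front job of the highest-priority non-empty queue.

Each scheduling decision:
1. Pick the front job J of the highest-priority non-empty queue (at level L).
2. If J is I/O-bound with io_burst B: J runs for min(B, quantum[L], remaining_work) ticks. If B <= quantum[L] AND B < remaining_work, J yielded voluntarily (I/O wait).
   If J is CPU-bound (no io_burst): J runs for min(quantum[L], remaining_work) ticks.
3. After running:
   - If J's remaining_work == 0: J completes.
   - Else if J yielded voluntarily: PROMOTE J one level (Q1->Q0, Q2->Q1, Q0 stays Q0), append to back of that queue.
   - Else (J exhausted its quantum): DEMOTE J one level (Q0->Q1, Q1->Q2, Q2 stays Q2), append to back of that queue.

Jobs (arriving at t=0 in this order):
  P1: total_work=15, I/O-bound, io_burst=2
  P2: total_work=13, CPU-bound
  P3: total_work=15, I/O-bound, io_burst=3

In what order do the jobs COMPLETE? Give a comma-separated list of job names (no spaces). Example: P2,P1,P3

t=0-2: P1@Q0 runs 2, rem=13, I/O yield, promote→Q0. Q0=[P2,P3,P1] Q1=[] Q2=[]
t=2-5: P2@Q0 runs 3, rem=10, quantum used, demote→Q1. Q0=[P3,P1] Q1=[P2] Q2=[]
t=5-8: P3@Q0 runs 3, rem=12, I/O yield, promote→Q0. Q0=[P1,P3] Q1=[P2] Q2=[]
t=8-10: P1@Q0 runs 2, rem=11, I/O yield, promote→Q0. Q0=[P3,P1] Q1=[P2] Q2=[]
t=10-13: P3@Q0 runs 3, rem=9, I/O yield, promote→Q0. Q0=[P1,P3] Q1=[P2] Q2=[]
t=13-15: P1@Q0 runs 2, rem=9, I/O yield, promote→Q0. Q0=[P3,P1] Q1=[P2] Q2=[]
t=15-18: P3@Q0 runs 3, rem=6, I/O yield, promote→Q0. Q0=[P1,P3] Q1=[P2] Q2=[]
t=18-20: P1@Q0 runs 2, rem=7, I/O yield, promote→Q0. Q0=[P3,P1] Q1=[P2] Q2=[]
t=20-23: P3@Q0 runs 3, rem=3, I/O yield, promote→Q0. Q0=[P1,P3] Q1=[P2] Q2=[]
t=23-25: P1@Q0 runs 2, rem=5, I/O yield, promote→Q0. Q0=[P3,P1] Q1=[P2] Q2=[]
t=25-28: P3@Q0 runs 3, rem=0, completes. Q0=[P1] Q1=[P2] Q2=[]
t=28-30: P1@Q0 runs 2, rem=3, I/O yield, promote→Q0. Q0=[P1] Q1=[P2] Q2=[]
t=30-32: P1@Q0 runs 2, rem=1, I/O yield, promote→Q0. Q0=[P1] Q1=[P2] Q2=[]
t=32-33: P1@Q0 runs 1, rem=0, completes. Q0=[] Q1=[P2] Q2=[]
t=33-39: P2@Q1 runs 6, rem=4, quantum used, demote→Q2. Q0=[] Q1=[] Q2=[P2]
t=39-43: P2@Q2 runs 4, rem=0, completes. Q0=[] Q1=[] Q2=[]

Answer: P3,P1,P2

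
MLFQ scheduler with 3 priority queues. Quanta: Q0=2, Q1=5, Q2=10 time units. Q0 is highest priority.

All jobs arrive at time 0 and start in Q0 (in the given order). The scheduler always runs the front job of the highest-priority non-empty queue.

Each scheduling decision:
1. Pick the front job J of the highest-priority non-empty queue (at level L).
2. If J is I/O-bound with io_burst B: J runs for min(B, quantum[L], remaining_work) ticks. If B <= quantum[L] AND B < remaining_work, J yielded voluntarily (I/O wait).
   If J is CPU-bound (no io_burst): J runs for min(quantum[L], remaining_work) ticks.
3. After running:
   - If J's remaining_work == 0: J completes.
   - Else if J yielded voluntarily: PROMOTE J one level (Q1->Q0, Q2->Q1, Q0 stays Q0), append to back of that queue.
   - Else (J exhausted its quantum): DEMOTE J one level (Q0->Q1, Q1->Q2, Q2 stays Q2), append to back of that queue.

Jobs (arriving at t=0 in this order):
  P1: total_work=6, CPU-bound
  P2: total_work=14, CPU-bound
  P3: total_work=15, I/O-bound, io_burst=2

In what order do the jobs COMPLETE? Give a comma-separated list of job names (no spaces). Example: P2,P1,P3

Answer: P3,P1,P2

Derivation:
t=0-2: P1@Q0 runs 2, rem=4, quantum used, demote→Q1. Q0=[P2,P3] Q1=[P1] Q2=[]
t=2-4: P2@Q0 runs 2, rem=12, quantum used, demote→Q1. Q0=[P3] Q1=[P1,P2] Q2=[]
t=4-6: P3@Q0 runs 2, rem=13, I/O yield, promote→Q0. Q0=[P3] Q1=[P1,P2] Q2=[]
t=6-8: P3@Q0 runs 2, rem=11, I/O yield, promote→Q0. Q0=[P3] Q1=[P1,P2] Q2=[]
t=8-10: P3@Q0 runs 2, rem=9, I/O yield, promote→Q0. Q0=[P3] Q1=[P1,P2] Q2=[]
t=10-12: P3@Q0 runs 2, rem=7, I/O yield, promote→Q0. Q0=[P3] Q1=[P1,P2] Q2=[]
t=12-14: P3@Q0 runs 2, rem=5, I/O yield, promote→Q0. Q0=[P3] Q1=[P1,P2] Q2=[]
t=14-16: P3@Q0 runs 2, rem=3, I/O yield, promote→Q0. Q0=[P3] Q1=[P1,P2] Q2=[]
t=16-18: P3@Q0 runs 2, rem=1, I/O yield, promote→Q0. Q0=[P3] Q1=[P1,P2] Q2=[]
t=18-19: P3@Q0 runs 1, rem=0, completes. Q0=[] Q1=[P1,P2] Q2=[]
t=19-23: P1@Q1 runs 4, rem=0, completes. Q0=[] Q1=[P2] Q2=[]
t=23-28: P2@Q1 runs 5, rem=7, quantum used, demote→Q2. Q0=[] Q1=[] Q2=[P2]
t=28-35: P2@Q2 runs 7, rem=0, completes. Q0=[] Q1=[] Q2=[]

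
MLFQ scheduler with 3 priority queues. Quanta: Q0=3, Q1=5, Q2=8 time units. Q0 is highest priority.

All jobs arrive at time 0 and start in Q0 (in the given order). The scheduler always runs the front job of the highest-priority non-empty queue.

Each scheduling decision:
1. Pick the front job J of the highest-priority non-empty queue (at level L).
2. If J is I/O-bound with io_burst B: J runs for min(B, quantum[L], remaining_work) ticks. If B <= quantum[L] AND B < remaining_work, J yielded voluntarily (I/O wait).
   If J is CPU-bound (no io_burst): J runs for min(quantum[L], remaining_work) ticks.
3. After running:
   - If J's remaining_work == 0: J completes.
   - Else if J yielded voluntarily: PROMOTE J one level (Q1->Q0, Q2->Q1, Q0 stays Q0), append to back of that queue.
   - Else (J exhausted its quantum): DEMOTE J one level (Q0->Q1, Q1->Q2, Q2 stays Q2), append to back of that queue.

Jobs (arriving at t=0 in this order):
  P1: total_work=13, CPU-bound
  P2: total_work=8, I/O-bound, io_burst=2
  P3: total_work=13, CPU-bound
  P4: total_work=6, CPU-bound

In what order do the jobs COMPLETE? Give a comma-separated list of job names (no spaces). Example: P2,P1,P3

t=0-3: P1@Q0 runs 3, rem=10, quantum used, demote→Q1. Q0=[P2,P3,P4] Q1=[P1] Q2=[]
t=3-5: P2@Q0 runs 2, rem=6, I/O yield, promote→Q0. Q0=[P3,P4,P2] Q1=[P1] Q2=[]
t=5-8: P3@Q0 runs 3, rem=10, quantum used, demote→Q1. Q0=[P4,P2] Q1=[P1,P3] Q2=[]
t=8-11: P4@Q0 runs 3, rem=3, quantum used, demote→Q1. Q0=[P2] Q1=[P1,P3,P4] Q2=[]
t=11-13: P2@Q0 runs 2, rem=4, I/O yield, promote→Q0. Q0=[P2] Q1=[P1,P3,P4] Q2=[]
t=13-15: P2@Q0 runs 2, rem=2, I/O yield, promote→Q0. Q0=[P2] Q1=[P1,P3,P4] Q2=[]
t=15-17: P2@Q0 runs 2, rem=0, completes. Q0=[] Q1=[P1,P3,P4] Q2=[]
t=17-22: P1@Q1 runs 5, rem=5, quantum used, demote→Q2. Q0=[] Q1=[P3,P4] Q2=[P1]
t=22-27: P3@Q1 runs 5, rem=5, quantum used, demote→Q2. Q0=[] Q1=[P4] Q2=[P1,P3]
t=27-30: P4@Q1 runs 3, rem=0, completes. Q0=[] Q1=[] Q2=[P1,P3]
t=30-35: P1@Q2 runs 5, rem=0, completes. Q0=[] Q1=[] Q2=[P3]
t=35-40: P3@Q2 runs 5, rem=0, completes. Q0=[] Q1=[] Q2=[]

Answer: P2,P4,P1,P3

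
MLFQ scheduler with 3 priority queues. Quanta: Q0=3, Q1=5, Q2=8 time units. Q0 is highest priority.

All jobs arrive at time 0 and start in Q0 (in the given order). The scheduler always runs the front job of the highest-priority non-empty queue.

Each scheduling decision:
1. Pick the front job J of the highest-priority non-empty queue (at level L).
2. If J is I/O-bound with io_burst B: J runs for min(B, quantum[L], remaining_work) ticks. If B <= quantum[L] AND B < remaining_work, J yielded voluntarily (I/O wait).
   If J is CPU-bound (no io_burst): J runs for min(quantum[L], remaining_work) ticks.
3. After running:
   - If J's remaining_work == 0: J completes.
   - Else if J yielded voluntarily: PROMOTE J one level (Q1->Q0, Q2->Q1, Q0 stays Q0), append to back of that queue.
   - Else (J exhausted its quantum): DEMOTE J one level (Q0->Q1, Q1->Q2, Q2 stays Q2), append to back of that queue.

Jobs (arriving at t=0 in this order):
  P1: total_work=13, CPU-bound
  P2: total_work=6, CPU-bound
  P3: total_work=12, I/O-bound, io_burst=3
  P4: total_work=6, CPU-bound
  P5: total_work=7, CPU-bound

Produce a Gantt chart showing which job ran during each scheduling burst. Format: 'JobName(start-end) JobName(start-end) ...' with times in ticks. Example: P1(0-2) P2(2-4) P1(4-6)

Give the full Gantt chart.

t=0-3: P1@Q0 runs 3, rem=10, quantum used, demote→Q1. Q0=[P2,P3,P4,P5] Q1=[P1] Q2=[]
t=3-6: P2@Q0 runs 3, rem=3, quantum used, demote→Q1. Q0=[P3,P4,P5] Q1=[P1,P2] Q2=[]
t=6-9: P3@Q0 runs 3, rem=9, I/O yield, promote→Q0. Q0=[P4,P5,P3] Q1=[P1,P2] Q2=[]
t=9-12: P4@Q0 runs 3, rem=3, quantum used, demote→Q1. Q0=[P5,P3] Q1=[P1,P2,P4] Q2=[]
t=12-15: P5@Q0 runs 3, rem=4, quantum used, demote→Q1. Q0=[P3] Q1=[P1,P2,P4,P5] Q2=[]
t=15-18: P3@Q0 runs 3, rem=6, I/O yield, promote→Q0. Q0=[P3] Q1=[P1,P2,P4,P5] Q2=[]
t=18-21: P3@Q0 runs 3, rem=3, I/O yield, promote→Q0. Q0=[P3] Q1=[P1,P2,P4,P5] Q2=[]
t=21-24: P3@Q0 runs 3, rem=0, completes. Q0=[] Q1=[P1,P2,P4,P5] Q2=[]
t=24-29: P1@Q1 runs 5, rem=5, quantum used, demote→Q2. Q0=[] Q1=[P2,P4,P5] Q2=[P1]
t=29-32: P2@Q1 runs 3, rem=0, completes. Q0=[] Q1=[P4,P5] Q2=[P1]
t=32-35: P4@Q1 runs 3, rem=0, completes. Q0=[] Q1=[P5] Q2=[P1]
t=35-39: P5@Q1 runs 4, rem=0, completes. Q0=[] Q1=[] Q2=[P1]
t=39-44: P1@Q2 runs 5, rem=0, completes. Q0=[] Q1=[] Q2=[]

Answer: P1(0-3) P2(3-6) P3(6-9) P4(9-12) P5(12-15) P3(15-18) P3(18-21) P3(21-24) P1(24-29) P2(29-32) P4(32-35) P5(35-39) P1(39-44)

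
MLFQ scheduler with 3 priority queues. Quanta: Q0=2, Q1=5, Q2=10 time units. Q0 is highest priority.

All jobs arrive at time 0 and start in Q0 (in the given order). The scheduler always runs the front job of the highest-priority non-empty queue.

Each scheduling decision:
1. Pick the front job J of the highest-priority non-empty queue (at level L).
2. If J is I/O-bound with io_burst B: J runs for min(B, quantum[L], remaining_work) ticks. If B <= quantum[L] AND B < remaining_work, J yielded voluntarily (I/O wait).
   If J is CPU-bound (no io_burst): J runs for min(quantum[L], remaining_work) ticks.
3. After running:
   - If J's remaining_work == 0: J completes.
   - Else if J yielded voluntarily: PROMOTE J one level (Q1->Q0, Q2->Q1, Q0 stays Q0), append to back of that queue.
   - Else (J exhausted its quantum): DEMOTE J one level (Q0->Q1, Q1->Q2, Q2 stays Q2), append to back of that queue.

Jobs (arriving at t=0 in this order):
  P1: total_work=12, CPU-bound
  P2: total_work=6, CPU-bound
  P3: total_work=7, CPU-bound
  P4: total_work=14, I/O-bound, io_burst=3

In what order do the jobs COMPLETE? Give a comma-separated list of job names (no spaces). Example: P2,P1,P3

Answer: P2,P3,P4,P1

Derivation:
t=0-2: P1@Q0 runs 2, rem=10, quantum used, demote→Q1. Q0=[P2,P3,P4] Q1=[P1] Q2=[]
t=2-4: P2@Q0 runs 2, rem=4, quantum used, demote→Q1. Q0=[P3,P4] Q1=[P1,P2] Q2=[]
t=4-6: P3@Q0 runs 2, rem=5, quantum used, demote→Q1. Q0=[P4] Q1=[P1,P2,P3] Q2=[]
t=6-8: P4@Q0 runs 2, rem=12, quantum used, demote→Q1. Q0=[] Q1=[P1,P2,P3,P4] Q2=[]
t=8-13: P1@Q1 runs 5, rem=5, quantum used, demote→Q2. Q0=[] Q1=[P2,P3,P4] Q2=[P1]
t=13-17: P2@Q1 runs 4, rem=0, completes. Q0=[] Q1=[P3,P4] Q2=[P1]
t=17-22: P3@Q1 runs 5, rem=0, completes. Q0=[] Q1=[P4] Q2=[P1]
t=22-25: P4@Q1 runs 3, rem=9, I/O yield, promote→Q0. Q0=[P4] Q1=[] Q2=[P1]
t=25-27: P4@Q0 runs 2, rem=7, quantum used, demote→Q1. Q0=[] Q1=[P4] Q2=[P1]
t=27-30: P4@Q1 runs 3, rem=4, I/O yield, promote→Q0. Q0=[P4] Q1=[] Q2=[P1]
t=30-32: P4@Q0 runs 2, rem=2, quantum used, demote→Q1. Q0=[] Q1=[P4] Q2=[P1]
t=32-34: P4@Q1 runs 2, rem=0, completes. Q0=[] Q1=[] Q2=[P1]
t=34-39: P1@Q2 runs 5, rem=0, completes. Q0=[] Q1=[] Q2=[]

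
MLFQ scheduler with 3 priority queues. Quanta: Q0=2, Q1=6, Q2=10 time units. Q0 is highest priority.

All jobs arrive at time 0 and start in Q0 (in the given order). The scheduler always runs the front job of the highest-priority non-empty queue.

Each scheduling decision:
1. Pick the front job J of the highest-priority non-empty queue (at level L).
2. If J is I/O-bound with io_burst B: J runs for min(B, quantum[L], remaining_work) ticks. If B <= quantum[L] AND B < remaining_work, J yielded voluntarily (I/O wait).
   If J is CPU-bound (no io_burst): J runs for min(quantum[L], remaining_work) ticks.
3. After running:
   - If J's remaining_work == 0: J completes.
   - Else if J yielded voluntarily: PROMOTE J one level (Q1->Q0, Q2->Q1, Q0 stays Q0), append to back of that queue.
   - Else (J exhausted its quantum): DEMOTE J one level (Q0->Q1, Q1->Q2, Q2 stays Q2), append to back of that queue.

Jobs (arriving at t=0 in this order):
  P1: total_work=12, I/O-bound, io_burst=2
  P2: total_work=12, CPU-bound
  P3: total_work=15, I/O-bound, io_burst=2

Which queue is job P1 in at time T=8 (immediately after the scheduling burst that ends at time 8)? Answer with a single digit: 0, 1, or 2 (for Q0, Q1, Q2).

Answer: 0

Derivation:
t=0-2: P1@Q0 runs 2, rem=10, I/O yield, promote→Q0. Q0=[P2,P3,P1] Q1=[] Q2=[]
t=2-4: P2@Q0 runs 2, rem=10, quantum used, demote→Q1. Q0=[P3,P1] Q1=[P2] Q2=[]
t=4-6: P3@Q0 runs 2, rem=13, I/O yield, promote→Q0. Q0=[P1,P3] Q1=[P2] Q2=[]
t=6-8: P1@Q0 runs 2, rem=8, I/O yield, promote→Q0. Q0=[P3,P1] Q1=[P2] Q2=[]
t=8-10: P3@Q0 runs 2, rem=11, I/O yield, promote→Q0. Q0=[P1,P3] Q1=[P2] Q2=[]
t=10-12: P1@Q0 runs 2, rem=6, I/O yield, promote→Q0. Q0=[P3,P1] Q1=[P2] Q2=[]
t=12-14: P3@Q0 runs 2, rem=9, I/O yield, promote→Q0. Q0=[P1,P3] Q1=[P2] Q2=[]
t=14-16: P1@Q0 runs 2, rem=4, I/O yield, promote→Q0. Q0=[P3,P1] Q1=[P2] Q2=[]
t=16-18: P3@Q0 runs 2, rem=7, I/O yield, promote→Q0. Q0=[P1,P3] Q1=[P2] Q2=[]
t=18-20: P1@Q0 runs 2, rem=2, I/O yield, promote→Q0. Q0=[P3,P1] Q1=[P2] Q2=[]
t=20-22: P3@Q0 runs 2, rem=5, I/O yield, promote→Q0. Q0=[P1,P3] Q1=[P2] Q2=[]
t=22-24: P1@Q0 runs 2, rem=0, completes. Q0=[P3] Q1=[P2] Q2=[]
t=24-26: P3@Q0 runs 2, rem=3, I/O yield, promote→Q0. Q0=[P3] Q1=[P2] Q2=[]
t=26-28: P3@Q0 runs 2, rem=1, I/O yield, promote→Q0. Q0=[P3] Q1=[P2] Q2=[]
t=28-29: P3@Q0 runs 1, rem=0, completes. Q0=[] Q1=[P2] Q2=[]
t=29-35: P2@Q1 runs 6, rem=4, quantum used, demote→Q2. Q0=[] Q1=[] Q2=[P2]
t=35-39: P2@Q2 runs 4, rem=0, completes. Q0=[] Q1=[] Q2=[]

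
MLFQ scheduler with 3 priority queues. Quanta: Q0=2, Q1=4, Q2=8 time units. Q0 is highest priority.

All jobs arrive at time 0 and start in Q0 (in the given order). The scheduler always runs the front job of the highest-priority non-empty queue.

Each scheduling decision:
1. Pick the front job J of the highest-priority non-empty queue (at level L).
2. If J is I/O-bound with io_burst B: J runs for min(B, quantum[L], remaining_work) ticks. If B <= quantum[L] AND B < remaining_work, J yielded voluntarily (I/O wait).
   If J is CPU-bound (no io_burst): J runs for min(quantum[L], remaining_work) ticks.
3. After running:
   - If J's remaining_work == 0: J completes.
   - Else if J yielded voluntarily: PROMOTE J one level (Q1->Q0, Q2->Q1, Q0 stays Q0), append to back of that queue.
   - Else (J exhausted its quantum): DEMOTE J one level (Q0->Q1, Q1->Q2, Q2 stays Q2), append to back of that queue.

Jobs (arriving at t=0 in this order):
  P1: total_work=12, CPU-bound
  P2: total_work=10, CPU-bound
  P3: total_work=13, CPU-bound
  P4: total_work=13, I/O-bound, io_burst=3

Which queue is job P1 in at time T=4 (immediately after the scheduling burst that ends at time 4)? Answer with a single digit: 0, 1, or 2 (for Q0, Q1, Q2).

t=0-2: P1@Q0 runs 2, rem=10, quantum used, demote→Q1. Q0=[P2,P3,P4] Q1=[P1] Q2=[]
t=2-4: P2@Q0 runs 2, rem=8, quantum used, demote→Q1. Q0=[P3,P4] Q1=[P1,P2] Q2=[]
t=4-6: P3@Q0 runs 2, rem=11, quantum used, demote→Q1. Q0=[P4] Q1=[P1,P2,P3] Q2=[]
t=6-8: P4@Q0 runs 2, rem=11, quantum used, demote→Q1. Q0=[] Q1=[P1,P2,P3,P4] Q2=[]
t=8-12: P1@Q1 runs 4, rem=6, quantum used, demote→Q2. Q0=[] Q1=[P2,P3,P4] Q2=[P1]
t=12-16: P2@Q1 runs 4, rem=4, quantum used, demote→Q2. Q0=[] Q1=[P3,P4] Q2=[P1,P2]
t=16-20: P3@Q1 runs 4, rem=7, quantum used, demote→Q2. Q0=[] Q1=[P4] Q2=[P1,P2,P3]
t=20-23: P4@Q1 runs 3, rem=8, I/O yield, promote→Q0. Q0=[P4] Q1=[] Q2=[P1,P2,P3]
t=23-25: P4@Q0 runs 2, rem=6, quantum used, demote→Q1. Q0=[] Q1=[P4] Q2=[P1,P2,P3]
t=25-28: P4@Q1 runs 3, rem=3, I/O yield, promote→Q0. Q0=[P4] Q1=[] Q2=[P1,P2,P3]
t=28-30: P4@Q0 runs 2, rem=1, quantum used, demote→Q1. Q0=[] Q1=[P4] Q2=[P1,P2,P3]
t=30-31: P4@Q1 runs 1, rem=0, completes. Q0=[] Q1=[] Q2=[P1,P2,P3]
t=31-37: P1@Q2 runs 6, rem=0, completes. Q0=[] Q1=[] Q2=[P2,P3]
t=37-41: P2@Q2 runs 4, rem=0, completes. Q0=[] Q1=[] Q2=[P3]
t=41-48: P3@Q2 runs 7, rem=0, completes. Q0=[] Q1=[] Q2=[]

Answer: 1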